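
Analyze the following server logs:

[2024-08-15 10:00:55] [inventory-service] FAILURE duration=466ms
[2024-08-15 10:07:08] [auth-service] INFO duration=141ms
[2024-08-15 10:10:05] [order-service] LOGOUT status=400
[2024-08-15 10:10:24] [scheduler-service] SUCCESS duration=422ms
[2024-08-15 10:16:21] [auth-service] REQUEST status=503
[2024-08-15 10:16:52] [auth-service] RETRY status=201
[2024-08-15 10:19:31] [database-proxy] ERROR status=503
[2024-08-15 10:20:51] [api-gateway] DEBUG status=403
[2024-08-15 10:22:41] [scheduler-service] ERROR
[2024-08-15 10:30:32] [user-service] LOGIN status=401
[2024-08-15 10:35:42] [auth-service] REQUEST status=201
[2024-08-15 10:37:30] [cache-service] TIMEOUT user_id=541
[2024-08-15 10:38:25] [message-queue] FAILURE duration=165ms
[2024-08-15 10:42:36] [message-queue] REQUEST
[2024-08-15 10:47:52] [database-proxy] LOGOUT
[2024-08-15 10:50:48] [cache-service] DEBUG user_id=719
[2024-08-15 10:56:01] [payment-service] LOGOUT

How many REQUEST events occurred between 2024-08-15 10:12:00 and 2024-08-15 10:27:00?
1

To count events in the time window:

1. Window boundaries: 2024-08-15 10:12:00 to 2024-08-15 10:27:00
2. Filter for REQUEST events within this window
3. Count matching events: 1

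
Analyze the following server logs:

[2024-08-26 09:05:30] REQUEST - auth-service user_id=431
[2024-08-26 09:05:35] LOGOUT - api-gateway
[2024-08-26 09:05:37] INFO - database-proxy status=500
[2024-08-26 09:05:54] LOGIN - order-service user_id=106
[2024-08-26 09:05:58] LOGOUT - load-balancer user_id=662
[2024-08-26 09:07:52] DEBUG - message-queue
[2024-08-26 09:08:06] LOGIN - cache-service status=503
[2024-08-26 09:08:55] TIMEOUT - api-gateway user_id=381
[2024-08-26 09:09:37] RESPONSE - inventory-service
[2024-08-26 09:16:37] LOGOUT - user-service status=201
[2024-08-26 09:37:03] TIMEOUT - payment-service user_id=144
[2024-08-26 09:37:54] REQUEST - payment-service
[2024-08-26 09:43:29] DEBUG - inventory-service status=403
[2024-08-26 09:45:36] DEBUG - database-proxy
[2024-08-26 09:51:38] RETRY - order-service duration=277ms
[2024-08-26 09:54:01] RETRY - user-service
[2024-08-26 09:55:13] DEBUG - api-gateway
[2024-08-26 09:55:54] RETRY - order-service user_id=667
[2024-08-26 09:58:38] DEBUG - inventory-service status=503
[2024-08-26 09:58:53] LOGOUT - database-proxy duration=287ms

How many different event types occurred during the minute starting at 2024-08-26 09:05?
4

To count unique event types:

1. Filter events in the minute starting at 2024-08-26 09:05
2. Extract event types from matching entries
3. Count unique types: 4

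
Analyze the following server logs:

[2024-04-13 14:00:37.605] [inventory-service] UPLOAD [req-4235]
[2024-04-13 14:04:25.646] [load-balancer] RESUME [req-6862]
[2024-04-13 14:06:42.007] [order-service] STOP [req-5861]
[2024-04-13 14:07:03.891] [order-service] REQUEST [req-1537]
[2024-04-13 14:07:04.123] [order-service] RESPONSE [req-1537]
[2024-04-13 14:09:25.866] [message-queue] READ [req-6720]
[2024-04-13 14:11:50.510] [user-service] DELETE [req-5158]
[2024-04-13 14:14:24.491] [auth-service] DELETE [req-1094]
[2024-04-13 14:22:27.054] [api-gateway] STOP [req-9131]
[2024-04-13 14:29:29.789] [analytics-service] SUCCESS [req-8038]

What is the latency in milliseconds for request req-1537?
232

To calculate latency:

1. Find REQUEST with id req-1537: 2024-04-13 14:07:03.891
2. Find RESPONSE with id req-1537: 2024-04-13 14:07:04.123
3. Latency: 2024-04-13 14:07:04.123 - 2024-04-13 14:07:03.891 = 232ms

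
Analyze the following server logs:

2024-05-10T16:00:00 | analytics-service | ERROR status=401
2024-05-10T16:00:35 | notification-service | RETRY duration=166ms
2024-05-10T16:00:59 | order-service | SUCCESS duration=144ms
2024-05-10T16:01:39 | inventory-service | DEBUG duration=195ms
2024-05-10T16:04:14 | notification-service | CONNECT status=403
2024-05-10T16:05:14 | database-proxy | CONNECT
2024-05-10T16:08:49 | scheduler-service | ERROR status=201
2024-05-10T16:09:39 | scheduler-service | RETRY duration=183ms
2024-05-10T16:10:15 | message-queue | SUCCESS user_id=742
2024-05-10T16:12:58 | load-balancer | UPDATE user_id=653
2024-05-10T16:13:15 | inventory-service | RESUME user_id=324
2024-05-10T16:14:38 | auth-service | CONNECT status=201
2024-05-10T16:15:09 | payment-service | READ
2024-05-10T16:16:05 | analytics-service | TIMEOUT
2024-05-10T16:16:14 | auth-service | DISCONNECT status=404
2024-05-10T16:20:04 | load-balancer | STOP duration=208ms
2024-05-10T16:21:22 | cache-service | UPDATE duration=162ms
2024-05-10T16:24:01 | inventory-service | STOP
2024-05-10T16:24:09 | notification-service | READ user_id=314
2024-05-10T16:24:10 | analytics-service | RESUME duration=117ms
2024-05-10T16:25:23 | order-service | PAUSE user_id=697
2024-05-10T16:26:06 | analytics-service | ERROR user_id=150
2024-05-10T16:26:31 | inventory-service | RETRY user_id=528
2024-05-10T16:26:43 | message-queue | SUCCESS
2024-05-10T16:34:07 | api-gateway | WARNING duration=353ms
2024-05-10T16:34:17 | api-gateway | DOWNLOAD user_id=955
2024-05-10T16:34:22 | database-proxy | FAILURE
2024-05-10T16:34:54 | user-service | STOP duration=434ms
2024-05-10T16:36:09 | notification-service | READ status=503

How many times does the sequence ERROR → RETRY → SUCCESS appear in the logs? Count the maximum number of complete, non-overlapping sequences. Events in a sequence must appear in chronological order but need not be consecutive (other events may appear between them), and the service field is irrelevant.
3

To count sequences:

1. Look for pattern: ERROR → RETRY → SUCCESS
2. Greedily scan the log in chronological order, matching each sequence element in turn (ignoring service)
3. Each time the full pattern completes, increment the count and restart matching from the next event
4. Complete non-overlapping sequences found: 3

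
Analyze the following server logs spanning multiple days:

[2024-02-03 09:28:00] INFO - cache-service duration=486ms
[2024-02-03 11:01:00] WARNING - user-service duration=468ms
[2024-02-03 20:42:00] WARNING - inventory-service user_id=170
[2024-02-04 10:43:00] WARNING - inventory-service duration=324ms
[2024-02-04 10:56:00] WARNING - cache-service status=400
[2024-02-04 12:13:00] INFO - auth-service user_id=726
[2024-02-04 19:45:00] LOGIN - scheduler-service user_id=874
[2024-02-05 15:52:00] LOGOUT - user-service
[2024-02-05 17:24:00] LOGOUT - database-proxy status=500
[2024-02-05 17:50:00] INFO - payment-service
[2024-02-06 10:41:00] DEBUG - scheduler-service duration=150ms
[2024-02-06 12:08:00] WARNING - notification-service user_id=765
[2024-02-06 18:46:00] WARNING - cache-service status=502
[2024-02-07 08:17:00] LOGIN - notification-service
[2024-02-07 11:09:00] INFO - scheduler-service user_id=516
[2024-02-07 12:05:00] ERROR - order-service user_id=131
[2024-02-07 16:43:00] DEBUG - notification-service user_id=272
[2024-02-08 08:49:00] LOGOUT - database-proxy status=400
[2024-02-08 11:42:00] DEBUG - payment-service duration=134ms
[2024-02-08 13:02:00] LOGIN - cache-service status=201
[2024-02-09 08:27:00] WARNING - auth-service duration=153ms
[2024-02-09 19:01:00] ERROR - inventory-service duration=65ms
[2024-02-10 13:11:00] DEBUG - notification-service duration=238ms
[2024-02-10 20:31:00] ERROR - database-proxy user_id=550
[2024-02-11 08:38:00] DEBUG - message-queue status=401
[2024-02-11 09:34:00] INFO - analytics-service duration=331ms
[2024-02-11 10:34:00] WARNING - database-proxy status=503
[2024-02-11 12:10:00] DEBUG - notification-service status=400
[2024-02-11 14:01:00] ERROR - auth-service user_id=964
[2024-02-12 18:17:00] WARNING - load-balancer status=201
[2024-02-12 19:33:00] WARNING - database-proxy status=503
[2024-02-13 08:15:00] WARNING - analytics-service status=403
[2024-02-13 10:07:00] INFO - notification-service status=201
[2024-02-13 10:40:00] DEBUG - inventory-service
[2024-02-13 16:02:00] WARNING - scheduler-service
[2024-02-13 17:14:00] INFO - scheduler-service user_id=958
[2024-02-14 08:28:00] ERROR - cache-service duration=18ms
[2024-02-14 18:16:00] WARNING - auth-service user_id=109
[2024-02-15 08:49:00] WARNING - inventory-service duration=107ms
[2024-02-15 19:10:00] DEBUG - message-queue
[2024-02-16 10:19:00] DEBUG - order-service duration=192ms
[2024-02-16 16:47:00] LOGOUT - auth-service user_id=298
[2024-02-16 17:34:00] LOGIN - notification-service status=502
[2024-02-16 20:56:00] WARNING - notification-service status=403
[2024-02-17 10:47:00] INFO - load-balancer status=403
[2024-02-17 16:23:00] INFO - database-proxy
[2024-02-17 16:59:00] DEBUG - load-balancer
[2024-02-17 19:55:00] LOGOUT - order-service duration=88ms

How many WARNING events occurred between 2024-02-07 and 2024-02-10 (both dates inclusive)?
1

To filter by date range:

1. Date range: 2024-02-07 through 2024-02-10, both dates inclusive
2. Filter for WARNING events whose date falls in this range
3. Count matching events: 1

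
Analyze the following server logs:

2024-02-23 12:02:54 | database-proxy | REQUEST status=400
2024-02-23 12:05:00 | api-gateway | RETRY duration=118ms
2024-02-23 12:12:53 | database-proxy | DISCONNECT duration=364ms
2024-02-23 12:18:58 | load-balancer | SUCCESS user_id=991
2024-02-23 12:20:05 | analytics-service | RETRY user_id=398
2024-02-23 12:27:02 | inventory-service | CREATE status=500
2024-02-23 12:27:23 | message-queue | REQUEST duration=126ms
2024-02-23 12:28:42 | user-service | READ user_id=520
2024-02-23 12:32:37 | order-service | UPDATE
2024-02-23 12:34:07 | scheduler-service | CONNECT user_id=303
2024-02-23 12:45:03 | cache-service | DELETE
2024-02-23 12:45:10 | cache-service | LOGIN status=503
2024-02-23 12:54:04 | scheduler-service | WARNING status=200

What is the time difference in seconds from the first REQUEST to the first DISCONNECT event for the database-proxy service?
599

To find the time between events:

1. Locate the first REQUEST event for database-proxy: 2024-02-23 12:02:54
2. Locate the first DISCONNECT event for database-proxy: 2024-02-23 12:12:53
3. Calculate the difference: 2024-02-23 12:12:53 - 2024-02-23 12:02:54 = 599 seconds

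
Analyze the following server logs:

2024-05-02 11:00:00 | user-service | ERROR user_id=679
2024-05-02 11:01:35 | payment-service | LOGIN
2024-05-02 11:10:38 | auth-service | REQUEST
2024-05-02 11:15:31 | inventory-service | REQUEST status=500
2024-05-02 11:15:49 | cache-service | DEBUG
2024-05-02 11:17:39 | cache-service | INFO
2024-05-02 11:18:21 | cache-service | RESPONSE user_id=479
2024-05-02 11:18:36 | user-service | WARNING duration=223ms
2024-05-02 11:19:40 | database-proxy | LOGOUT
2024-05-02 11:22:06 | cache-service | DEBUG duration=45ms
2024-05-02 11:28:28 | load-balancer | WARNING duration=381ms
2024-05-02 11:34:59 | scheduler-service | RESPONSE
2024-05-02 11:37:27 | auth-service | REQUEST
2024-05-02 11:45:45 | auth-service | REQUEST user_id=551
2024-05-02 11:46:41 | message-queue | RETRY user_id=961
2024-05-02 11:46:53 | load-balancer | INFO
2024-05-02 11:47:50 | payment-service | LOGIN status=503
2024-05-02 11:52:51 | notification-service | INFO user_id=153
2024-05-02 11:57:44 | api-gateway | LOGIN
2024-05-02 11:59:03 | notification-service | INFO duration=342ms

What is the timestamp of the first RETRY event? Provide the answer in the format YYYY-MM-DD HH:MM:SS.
2024-05-02 11:46:41

To find the first event:

1. Filter for all RETRY events
2. Sort by timestamp
3. Select the first one
4. Timestamp: 2024-05-02 11:46:41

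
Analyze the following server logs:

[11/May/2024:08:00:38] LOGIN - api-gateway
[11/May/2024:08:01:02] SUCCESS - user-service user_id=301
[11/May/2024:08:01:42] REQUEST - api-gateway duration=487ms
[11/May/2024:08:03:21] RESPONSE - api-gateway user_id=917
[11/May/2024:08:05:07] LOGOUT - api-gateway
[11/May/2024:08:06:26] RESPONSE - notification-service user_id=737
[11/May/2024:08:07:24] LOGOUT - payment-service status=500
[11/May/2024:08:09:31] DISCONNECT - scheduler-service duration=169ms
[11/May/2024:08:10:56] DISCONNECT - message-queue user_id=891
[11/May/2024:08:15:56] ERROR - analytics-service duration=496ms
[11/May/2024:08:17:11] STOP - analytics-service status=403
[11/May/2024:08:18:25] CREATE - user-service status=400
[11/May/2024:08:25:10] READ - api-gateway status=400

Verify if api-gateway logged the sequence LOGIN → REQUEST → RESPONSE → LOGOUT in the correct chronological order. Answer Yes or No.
Yes

To verify sequence order:

1. Find all events in sequence LOGIN → REQUEST → RESPONSE → LOGOUT for api-gateway
2. Extract their timestamps
3. Check if timestamps are in ascending order
4. Result: Yes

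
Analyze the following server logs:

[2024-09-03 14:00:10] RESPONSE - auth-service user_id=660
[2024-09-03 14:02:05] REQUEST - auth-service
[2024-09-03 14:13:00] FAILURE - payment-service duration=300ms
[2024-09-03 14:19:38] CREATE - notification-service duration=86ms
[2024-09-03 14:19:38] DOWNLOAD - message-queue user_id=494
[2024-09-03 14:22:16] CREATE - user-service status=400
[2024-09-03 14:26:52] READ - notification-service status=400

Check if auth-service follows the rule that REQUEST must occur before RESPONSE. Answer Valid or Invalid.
Invalid

To validate ordering:

1. Required order: REQUEST → RESPONSE
2. Rule: REQUEST must occur before RESPONSE
3. Check actual order of events for auth-service
4. Result: Invalid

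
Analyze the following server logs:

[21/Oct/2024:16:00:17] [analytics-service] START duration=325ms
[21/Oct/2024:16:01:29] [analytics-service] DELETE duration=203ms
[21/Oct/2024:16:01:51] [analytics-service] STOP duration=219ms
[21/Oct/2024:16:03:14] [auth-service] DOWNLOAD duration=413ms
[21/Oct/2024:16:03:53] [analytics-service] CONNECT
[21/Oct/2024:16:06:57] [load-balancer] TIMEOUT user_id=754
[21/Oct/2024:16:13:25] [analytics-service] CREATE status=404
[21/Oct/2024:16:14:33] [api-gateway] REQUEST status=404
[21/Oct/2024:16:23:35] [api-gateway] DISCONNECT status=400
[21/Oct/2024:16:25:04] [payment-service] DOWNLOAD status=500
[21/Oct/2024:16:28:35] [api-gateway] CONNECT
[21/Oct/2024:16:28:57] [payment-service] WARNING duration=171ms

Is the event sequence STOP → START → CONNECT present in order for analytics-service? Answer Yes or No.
No

To verify sequence order:

1. Find all events in sequence STOP → START → CONNECT for analytics-service
2. Extract their timestamps
3. Check if timestamps are in ascending order
4. Result: No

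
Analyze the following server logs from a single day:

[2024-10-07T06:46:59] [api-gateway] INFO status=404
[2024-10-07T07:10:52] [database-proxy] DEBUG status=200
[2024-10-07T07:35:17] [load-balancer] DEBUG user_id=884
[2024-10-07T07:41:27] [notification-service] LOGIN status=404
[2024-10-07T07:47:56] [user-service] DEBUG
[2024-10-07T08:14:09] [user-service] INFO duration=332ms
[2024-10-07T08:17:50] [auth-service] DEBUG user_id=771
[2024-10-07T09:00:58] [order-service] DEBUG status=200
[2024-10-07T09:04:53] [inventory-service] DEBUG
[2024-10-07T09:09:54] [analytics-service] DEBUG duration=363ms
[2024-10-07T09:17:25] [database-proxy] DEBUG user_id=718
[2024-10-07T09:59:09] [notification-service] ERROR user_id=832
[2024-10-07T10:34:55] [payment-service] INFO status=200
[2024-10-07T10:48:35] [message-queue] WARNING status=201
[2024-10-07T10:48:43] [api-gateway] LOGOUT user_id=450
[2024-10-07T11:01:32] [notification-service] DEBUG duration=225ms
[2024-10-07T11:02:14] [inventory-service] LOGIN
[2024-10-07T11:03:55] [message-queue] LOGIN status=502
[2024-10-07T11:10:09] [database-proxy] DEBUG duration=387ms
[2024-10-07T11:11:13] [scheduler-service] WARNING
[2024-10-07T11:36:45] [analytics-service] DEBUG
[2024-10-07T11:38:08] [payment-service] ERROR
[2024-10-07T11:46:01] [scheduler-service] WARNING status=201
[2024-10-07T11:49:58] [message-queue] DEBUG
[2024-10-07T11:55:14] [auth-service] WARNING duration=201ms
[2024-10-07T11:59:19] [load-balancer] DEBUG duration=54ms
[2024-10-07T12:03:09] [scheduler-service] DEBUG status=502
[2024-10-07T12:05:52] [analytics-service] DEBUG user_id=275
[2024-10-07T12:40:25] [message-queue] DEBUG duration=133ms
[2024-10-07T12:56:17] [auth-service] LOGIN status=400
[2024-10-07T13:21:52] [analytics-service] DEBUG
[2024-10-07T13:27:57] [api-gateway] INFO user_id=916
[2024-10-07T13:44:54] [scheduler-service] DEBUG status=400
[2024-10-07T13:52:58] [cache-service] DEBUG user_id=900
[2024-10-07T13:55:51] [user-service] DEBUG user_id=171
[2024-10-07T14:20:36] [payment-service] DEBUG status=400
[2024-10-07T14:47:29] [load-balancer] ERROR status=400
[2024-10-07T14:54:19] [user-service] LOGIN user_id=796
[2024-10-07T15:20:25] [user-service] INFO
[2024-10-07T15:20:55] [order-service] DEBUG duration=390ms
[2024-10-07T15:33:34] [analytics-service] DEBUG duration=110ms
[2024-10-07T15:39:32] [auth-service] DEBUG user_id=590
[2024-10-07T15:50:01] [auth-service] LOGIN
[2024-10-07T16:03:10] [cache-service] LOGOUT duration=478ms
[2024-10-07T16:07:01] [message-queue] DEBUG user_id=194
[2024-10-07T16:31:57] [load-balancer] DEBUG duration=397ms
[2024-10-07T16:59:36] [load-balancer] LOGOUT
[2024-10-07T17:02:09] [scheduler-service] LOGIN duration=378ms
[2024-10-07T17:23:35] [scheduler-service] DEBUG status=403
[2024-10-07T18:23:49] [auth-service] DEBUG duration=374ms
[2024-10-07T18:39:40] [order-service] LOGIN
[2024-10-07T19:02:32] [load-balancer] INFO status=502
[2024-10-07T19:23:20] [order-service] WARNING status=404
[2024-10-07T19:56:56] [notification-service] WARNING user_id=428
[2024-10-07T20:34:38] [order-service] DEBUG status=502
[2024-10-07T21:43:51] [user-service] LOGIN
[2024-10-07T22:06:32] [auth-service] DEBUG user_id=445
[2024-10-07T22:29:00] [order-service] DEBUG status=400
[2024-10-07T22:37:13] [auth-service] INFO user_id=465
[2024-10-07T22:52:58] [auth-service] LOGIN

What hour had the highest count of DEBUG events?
11

To find the peak hour:

1. Group all DEBUG events by hour
2. Count events in each hour
3. Find hour with maximum count
4. Peak hour: 11 (with 5 events)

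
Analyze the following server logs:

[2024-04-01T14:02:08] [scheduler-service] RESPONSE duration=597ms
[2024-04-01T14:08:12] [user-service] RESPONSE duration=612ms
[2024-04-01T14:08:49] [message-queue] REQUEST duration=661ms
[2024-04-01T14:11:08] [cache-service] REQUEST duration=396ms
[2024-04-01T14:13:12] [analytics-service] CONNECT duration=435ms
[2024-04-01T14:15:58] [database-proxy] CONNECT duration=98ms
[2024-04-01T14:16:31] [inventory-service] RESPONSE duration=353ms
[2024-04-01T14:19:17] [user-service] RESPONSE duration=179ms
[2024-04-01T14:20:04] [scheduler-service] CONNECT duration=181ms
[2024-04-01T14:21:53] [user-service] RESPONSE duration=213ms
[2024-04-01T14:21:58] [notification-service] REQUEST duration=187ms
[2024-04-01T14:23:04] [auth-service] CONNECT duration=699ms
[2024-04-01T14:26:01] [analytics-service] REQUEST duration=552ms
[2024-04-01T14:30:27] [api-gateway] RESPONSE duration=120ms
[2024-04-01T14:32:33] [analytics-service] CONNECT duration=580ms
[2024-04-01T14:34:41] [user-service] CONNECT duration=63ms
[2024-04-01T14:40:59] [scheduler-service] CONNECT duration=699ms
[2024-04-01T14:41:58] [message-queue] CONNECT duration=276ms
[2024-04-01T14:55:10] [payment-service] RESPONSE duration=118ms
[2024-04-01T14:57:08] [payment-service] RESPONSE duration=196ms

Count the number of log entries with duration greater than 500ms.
7

To count timeouts:

1. Threshold: 500ms
2. Extract duration from each log entry
3. Count entries where duration > 500
4. Timeout count: 7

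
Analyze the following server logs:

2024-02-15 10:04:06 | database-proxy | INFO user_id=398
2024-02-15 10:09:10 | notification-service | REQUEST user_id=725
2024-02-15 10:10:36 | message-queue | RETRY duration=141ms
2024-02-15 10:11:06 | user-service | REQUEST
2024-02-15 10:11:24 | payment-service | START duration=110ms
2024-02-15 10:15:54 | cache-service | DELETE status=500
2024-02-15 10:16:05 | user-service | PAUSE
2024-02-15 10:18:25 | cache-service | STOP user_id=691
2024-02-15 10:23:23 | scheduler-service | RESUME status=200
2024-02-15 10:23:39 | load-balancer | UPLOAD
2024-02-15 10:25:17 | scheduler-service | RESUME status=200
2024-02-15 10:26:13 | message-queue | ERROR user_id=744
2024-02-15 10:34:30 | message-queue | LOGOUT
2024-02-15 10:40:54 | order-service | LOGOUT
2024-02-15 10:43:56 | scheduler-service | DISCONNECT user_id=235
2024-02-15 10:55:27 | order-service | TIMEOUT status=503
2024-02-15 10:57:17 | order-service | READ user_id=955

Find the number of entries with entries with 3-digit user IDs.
6

To find matching entries:

1. Pattern to match: entries with 3-digit user IDs
2. Scan each log entry for the pattern
3. Count matches: 6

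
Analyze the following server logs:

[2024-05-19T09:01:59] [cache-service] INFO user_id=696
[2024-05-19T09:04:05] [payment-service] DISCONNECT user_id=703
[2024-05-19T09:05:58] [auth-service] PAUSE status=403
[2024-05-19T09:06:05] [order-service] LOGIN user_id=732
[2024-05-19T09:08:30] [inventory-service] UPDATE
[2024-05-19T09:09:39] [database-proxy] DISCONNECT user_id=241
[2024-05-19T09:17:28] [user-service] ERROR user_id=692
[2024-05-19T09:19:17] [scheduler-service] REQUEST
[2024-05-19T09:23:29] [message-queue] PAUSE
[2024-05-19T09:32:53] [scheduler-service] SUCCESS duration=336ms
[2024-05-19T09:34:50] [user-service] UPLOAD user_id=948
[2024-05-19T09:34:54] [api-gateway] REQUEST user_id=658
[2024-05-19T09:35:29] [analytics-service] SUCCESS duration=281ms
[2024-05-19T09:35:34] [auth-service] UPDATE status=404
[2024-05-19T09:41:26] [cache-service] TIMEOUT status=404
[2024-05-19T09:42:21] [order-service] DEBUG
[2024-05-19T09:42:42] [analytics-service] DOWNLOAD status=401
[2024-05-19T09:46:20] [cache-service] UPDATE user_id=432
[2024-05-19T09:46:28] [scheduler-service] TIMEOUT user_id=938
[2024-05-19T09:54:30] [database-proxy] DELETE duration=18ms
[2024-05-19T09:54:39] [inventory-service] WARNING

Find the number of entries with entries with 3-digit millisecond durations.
2

To find matching entries:

1. Pattern to match: entries with 3-digit millisecond durations
2. Scan each log entry for the pattern
3. Count matches: 2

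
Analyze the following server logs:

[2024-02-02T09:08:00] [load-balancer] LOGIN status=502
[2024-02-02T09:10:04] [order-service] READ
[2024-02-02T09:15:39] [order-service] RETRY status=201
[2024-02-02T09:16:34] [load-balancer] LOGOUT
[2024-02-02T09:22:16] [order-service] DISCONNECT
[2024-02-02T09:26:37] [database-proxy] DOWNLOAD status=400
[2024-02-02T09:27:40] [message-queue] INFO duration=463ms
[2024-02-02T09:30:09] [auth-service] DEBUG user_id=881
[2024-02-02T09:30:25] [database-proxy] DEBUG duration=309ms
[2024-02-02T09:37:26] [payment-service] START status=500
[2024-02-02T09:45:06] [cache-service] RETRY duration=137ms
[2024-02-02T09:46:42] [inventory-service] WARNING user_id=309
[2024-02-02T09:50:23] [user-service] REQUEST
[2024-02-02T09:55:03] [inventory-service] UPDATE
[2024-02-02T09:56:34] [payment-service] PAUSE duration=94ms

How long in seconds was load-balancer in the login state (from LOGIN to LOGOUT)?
514

To calculate state duration:

1. Find LOGIN event for load-balancer: 2024-02-02T09:08:00
2. Find LOGOUT event for load-balancer: 2024-02-02T09:16:34
3. Calculate duration: 2024-02-02T09:16:34 - 2024-02-02T09:08:00 = 514 seconds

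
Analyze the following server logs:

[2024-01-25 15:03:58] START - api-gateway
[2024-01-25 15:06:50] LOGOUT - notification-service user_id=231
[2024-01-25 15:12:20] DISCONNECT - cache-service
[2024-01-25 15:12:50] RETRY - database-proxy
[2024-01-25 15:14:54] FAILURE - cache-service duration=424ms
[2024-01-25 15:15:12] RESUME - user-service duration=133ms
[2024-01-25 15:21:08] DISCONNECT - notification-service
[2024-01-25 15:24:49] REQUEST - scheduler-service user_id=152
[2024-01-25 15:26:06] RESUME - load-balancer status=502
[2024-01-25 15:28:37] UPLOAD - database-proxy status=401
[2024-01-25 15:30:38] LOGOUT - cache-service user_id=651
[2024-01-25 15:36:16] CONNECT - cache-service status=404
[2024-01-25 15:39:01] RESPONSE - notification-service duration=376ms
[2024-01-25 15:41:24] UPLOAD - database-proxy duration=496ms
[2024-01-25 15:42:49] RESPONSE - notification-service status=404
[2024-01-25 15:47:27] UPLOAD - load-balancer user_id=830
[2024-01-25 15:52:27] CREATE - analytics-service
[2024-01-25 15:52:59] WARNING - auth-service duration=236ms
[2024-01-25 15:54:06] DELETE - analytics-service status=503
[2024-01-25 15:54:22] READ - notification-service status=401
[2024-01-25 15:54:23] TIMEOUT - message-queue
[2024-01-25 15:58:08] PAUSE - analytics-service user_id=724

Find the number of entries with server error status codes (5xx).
2

To find matching entries:

1. Pattern to match: server error status codes (5xx)
2. Scan each log entry for the pattern
3. Count matches: 2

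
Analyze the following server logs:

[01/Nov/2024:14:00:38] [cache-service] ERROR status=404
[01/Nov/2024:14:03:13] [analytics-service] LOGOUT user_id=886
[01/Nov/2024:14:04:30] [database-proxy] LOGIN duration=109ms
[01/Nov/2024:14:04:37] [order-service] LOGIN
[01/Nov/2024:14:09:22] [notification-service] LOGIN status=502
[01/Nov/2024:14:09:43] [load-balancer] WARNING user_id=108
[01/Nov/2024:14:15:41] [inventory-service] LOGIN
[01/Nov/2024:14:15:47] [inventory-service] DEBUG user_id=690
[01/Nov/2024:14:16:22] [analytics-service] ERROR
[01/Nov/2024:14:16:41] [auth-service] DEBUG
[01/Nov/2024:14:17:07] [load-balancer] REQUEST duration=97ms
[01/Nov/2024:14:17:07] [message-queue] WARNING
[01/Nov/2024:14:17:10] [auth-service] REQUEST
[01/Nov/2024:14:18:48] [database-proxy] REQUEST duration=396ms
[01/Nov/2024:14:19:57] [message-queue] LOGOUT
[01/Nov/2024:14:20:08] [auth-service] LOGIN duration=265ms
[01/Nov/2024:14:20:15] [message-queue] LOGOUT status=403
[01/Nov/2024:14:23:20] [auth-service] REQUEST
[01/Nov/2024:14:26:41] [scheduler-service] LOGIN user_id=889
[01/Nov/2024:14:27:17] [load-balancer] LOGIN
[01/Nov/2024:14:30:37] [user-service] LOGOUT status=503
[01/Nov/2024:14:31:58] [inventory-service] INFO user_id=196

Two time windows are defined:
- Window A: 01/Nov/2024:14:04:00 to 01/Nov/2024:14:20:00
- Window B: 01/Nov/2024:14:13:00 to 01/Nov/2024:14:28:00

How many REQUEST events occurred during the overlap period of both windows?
3

To find overlap events:

1. Window A: 01/Nov/2024:14:04:00 to 01/Nov/2024:14:20:00
2. Window B: 01/Nov/2024:14:13:00 to 01/Nov/2024:14:28:00
3. Overlap period: 01/Nov/2024:14:13:00 to 01/Nov/2024:14:20:00
4. Count REQUEST events in overlap: 3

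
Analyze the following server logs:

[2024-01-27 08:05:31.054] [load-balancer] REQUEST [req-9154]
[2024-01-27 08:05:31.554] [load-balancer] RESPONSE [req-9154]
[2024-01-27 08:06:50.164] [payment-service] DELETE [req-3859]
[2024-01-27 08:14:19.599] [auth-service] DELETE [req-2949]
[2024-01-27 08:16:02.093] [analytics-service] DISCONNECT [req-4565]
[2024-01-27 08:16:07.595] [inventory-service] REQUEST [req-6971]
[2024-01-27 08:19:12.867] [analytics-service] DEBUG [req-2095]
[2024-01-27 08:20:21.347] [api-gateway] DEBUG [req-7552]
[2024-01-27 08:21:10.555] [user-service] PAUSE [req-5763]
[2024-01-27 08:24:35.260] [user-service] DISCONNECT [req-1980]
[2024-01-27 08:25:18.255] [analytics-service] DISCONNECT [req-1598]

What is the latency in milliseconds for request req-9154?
500

To calculate latency:

1. Find REQUEST with id req-9154: 2024-01-27 08:05:31.054
2. Find RESPONSE with id req-9154: 2024-01-27 08:05:31.554
3. Latency: 2024-01-27 08:05:31.554 - 2024-01-27 08:05:31.054 = 500ms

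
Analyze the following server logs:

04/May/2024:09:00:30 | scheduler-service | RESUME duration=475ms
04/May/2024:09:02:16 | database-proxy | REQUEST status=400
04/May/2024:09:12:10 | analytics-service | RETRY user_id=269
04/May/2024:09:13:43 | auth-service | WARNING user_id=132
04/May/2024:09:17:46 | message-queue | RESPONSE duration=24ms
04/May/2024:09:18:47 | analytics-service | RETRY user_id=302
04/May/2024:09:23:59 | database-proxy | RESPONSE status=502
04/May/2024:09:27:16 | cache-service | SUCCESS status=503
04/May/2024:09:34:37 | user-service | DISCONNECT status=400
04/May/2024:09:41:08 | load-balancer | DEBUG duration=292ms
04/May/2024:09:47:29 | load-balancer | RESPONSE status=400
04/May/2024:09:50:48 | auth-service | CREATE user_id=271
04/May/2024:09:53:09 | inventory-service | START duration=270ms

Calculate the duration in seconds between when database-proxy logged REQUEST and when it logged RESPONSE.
1303

To find the time between events:

1. Locate the first REQUEST event for database-proxy: 04/May/2024:09:02:16
2. Locate the first RESPONSE event for database-proxy: 04/May/2024:09:23:59
3. Calculate the difference: 04/May/2024:09:23:59 - 04/May/2024:09:02:16 = 1303 seconds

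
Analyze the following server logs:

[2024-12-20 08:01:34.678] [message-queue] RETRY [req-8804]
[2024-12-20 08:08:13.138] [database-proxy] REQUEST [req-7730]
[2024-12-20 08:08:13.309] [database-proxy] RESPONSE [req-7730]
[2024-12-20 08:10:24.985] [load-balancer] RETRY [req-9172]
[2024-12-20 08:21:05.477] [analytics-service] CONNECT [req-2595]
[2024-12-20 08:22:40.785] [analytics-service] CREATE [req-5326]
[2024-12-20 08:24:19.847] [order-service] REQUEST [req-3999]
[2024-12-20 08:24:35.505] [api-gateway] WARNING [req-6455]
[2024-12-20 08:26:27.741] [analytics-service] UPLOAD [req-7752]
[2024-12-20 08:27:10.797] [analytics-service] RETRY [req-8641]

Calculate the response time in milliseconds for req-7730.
171

To calculate latency:

1. Find REQUEST with id req-7730: 2024-12-20 08:08:13.138
2. Find RESPONSE with id req-7730: 2024-12-20 08:08:13.309
3. Latency: 2024-12-20 08:08:13.309 - 2024-12-20 08:08:13.138 = 171ms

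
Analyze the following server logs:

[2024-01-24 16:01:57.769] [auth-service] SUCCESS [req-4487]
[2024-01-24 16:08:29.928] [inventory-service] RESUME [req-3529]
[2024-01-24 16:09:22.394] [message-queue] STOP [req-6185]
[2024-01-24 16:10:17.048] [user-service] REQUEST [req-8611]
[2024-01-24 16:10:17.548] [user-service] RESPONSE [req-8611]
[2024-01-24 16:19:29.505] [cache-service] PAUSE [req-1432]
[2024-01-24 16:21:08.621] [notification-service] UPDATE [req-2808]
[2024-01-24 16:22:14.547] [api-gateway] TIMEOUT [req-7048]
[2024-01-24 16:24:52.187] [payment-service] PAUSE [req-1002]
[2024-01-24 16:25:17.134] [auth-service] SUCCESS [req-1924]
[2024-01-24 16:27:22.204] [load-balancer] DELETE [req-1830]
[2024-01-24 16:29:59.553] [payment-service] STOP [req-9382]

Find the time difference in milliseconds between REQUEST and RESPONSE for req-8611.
500

To calculate latency:

1. Find REQUEST with id req-8611: 2024-01-24 16:10:17.048
2. Find RESPONSE with id req-8611: 2024-01-24 16:10:17.548
3. Latency: 2024-01-24 16:10:17.548 - 2024-01-24 16:10:17.048 = 500ms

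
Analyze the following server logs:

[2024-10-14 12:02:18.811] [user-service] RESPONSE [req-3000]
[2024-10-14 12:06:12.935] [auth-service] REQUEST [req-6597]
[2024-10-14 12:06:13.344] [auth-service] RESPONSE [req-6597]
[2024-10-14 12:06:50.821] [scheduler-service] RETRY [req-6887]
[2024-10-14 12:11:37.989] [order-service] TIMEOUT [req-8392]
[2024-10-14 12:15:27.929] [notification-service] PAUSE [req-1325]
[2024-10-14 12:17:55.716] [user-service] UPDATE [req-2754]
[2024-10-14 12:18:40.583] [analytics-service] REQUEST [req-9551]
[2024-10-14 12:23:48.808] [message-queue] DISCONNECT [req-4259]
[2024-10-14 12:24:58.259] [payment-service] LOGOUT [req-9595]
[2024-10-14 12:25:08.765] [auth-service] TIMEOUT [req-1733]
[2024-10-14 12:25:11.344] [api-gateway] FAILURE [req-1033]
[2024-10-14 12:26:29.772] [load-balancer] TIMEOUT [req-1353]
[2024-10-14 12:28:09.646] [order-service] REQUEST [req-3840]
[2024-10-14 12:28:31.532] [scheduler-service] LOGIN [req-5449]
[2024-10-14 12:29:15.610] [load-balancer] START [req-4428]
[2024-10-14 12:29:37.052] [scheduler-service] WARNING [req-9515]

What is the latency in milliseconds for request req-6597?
409

To calculate latency:

1. Find REQUEST with id req-6597: 2024-10-14 12:06:12.935
2. Find RESPONSE with id req-6597: 2024-10-14 12:06:13.344
3. Latency: 2024-10-14 12:06:13.344 - 2024-10-14 12:06:12.935 = 409ms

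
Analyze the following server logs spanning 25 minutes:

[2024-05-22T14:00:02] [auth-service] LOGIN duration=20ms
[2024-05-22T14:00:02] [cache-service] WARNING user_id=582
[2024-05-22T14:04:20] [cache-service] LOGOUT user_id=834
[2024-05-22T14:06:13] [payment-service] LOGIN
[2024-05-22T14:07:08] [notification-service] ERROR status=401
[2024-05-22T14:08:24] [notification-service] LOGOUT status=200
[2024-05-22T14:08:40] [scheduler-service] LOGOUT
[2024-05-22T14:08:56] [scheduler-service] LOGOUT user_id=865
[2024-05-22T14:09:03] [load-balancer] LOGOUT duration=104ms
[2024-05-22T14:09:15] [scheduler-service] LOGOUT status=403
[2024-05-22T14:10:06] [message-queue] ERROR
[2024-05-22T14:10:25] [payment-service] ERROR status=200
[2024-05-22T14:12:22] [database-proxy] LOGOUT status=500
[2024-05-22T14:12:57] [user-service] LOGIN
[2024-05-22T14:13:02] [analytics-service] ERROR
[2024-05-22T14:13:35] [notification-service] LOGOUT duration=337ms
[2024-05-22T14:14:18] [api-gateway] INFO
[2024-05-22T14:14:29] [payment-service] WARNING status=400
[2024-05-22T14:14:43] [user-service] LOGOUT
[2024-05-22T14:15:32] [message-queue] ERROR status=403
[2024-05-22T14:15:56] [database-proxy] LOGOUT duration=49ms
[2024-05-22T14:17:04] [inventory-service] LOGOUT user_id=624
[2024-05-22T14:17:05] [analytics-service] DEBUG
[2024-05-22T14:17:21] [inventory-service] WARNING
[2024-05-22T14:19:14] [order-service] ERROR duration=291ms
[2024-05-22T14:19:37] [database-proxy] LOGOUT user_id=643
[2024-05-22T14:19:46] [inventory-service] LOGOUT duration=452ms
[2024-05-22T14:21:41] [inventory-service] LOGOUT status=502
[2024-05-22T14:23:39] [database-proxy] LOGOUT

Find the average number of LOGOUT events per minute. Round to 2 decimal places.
0.6

To calculate the rate:

1. Count total LOGOUT events: 15
2. Total time period: 25 minutes
3. Rate = 15 / 25 = 0.6 events per minute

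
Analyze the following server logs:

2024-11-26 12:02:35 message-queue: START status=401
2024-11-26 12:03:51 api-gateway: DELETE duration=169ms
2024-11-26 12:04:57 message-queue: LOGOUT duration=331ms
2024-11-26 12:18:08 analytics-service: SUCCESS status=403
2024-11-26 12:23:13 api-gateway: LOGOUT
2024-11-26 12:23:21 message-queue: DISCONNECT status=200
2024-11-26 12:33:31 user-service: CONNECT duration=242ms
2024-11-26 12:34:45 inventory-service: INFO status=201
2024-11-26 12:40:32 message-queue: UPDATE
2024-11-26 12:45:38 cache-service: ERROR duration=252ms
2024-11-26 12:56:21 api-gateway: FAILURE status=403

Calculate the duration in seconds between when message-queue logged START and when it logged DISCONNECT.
1246

To find the time between events:

1. Locate the first START event for message-queue: 2024-11-26 12:02:35
2. Locate the first DISCONNECT event for message-queue: 2024-11-26 12:23:21
3. Calculate the difference: 2024-11-26 12:23:21 - 2024-11-26 12:02:35 = 1246 seconds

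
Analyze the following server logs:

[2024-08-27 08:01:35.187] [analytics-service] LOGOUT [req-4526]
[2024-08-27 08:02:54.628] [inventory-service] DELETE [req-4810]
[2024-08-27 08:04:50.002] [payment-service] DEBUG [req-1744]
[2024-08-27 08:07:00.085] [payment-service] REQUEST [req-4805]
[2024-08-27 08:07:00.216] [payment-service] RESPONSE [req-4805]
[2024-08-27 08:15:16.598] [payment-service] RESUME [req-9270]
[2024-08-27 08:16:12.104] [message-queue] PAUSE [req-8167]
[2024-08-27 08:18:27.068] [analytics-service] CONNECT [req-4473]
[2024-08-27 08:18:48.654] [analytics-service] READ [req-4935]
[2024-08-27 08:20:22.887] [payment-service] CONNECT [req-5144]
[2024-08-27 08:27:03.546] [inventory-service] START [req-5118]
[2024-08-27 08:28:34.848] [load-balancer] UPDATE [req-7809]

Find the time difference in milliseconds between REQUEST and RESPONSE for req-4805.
131

To calculate latency:

1. Find REQUEST with id req-4805: 2024-08-27 08:07:00.085
2. Find RESPONSE with id req-4805: 2024-08-27 08:07:00.216
3. Latency: 2024-08-27 08:07:00.216 - 2024-08-27 08:07:00.085 = 131ms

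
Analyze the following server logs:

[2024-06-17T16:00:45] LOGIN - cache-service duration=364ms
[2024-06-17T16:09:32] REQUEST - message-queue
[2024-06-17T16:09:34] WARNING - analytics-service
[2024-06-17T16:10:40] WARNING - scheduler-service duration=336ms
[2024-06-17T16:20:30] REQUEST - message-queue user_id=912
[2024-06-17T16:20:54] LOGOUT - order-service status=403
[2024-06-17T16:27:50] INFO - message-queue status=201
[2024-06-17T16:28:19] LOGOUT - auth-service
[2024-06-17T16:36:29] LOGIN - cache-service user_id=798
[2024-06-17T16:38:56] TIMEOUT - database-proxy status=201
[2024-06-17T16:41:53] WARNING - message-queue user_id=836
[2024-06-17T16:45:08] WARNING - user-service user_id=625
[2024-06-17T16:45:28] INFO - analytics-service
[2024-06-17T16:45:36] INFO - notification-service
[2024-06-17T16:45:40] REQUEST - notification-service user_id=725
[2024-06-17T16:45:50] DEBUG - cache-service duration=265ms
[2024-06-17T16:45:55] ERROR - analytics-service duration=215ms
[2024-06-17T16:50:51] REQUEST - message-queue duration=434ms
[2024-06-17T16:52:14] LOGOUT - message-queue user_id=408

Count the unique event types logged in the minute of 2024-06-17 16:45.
5

To count unique event types:

1. Filter events in the minute starting at 2024-06-17 16:45
2. Extract event types from matching entries
3. Count unique types: 5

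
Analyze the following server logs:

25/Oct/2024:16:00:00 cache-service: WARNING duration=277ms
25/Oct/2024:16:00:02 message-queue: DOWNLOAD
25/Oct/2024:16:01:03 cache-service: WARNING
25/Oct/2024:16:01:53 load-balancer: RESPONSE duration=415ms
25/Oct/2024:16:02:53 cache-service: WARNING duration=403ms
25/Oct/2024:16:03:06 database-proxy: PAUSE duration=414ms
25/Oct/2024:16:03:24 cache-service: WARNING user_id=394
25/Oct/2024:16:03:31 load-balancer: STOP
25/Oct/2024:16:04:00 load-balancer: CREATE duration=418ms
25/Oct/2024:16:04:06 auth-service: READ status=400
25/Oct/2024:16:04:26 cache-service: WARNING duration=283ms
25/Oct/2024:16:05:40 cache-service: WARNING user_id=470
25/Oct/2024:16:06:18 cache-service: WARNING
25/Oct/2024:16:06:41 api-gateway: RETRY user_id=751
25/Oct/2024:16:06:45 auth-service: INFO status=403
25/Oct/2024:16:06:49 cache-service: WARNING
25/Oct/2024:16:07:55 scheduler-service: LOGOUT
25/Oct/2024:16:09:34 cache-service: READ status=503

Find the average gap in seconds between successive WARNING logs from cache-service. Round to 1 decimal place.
58.4

To calculate average interval:

1. Find all WARNING events for cache-service in order
2. Calculate time gaps between consecutive events
3. Compute mean of gaps: 409 / 7 = 58.4 seconds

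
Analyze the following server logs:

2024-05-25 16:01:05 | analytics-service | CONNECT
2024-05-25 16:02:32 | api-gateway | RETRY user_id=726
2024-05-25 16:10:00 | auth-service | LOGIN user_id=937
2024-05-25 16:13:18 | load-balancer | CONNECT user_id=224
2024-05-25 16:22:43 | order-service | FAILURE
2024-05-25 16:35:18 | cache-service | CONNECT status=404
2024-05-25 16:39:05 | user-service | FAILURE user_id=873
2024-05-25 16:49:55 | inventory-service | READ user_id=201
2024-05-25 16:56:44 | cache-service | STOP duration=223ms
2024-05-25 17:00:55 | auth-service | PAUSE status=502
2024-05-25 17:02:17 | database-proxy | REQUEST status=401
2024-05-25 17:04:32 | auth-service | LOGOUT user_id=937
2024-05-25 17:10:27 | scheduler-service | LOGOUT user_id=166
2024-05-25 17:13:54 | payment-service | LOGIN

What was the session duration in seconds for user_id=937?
3272

To calculate session duration:

1. Find LOGIN event for user_id=937: 2024-05-25 16:10:00
2. Find LOGOUT event for user_id=937: 2024-05-25 17:04:32
3. Session duration: 2024-05-25 17:04:32 - 2024-05-25 16:10:00 = 3272 seconds (54 minutes)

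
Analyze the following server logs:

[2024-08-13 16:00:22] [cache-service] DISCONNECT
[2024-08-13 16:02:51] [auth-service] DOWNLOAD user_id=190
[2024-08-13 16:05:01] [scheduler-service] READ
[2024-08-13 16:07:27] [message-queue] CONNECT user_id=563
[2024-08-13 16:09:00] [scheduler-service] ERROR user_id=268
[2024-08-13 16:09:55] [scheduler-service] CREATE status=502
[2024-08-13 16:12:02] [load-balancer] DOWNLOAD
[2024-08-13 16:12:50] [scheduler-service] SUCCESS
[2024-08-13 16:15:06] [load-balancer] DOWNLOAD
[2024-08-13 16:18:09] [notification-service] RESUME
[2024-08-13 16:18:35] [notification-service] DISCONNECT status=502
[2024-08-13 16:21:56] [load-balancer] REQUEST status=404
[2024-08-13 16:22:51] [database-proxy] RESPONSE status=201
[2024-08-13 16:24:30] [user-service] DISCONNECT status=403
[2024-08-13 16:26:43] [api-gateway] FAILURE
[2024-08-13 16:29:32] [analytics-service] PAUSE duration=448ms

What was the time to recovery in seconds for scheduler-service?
230

To calculate recovery time:

1. Find ERROR event for scheduler-service: 2024-08-13 16:09:00
2. Find next SUCCESS event for scheduler-service: 2024-08-13 16:12:50
3. Recovery time: 2024-08-13 16:12:50 - 2024-08-13 16:09:00 = 230 seconds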